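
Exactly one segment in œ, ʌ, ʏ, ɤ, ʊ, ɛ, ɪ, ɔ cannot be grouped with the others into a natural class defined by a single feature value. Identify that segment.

The remaining segments after removing /ɤ/ share [−tense]; /ɤ/ (mid back unrounded tense vowel) is [+tense]. For every other candidate removal, the leftover set fails to share any single feature value that the removed segment lacks.

ɤ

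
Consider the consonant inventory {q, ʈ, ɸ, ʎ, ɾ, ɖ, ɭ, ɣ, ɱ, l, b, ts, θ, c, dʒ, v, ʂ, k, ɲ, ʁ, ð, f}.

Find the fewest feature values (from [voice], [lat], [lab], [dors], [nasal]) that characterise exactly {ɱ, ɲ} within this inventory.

/ɱ, ɲ/ are exactly the [+nasal] segments in the inventory, so a single feature suffices.

[+nasal]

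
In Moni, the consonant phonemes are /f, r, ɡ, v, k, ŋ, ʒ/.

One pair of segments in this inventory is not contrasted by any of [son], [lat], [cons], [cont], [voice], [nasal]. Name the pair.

On the given features, /v/ and /ʒ/ have an identical profile: [−sonorant], [−lateral], [+consonantal], [+continuant], [+voice], [−nasal]. No other two segments in the inventory coincide on all 6 features. (They do differ in [labial] and [coronal], which are not among the given features.)

v, ʒ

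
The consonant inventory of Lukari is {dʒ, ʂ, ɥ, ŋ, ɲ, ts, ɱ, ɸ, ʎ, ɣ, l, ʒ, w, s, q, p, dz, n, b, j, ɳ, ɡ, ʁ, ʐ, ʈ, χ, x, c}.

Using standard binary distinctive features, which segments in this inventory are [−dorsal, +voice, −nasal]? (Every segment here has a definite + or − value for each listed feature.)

Checking each segment against [−dorsal], [+voice], [−nasal]: /dʒ/ (voiced postalveolar affricate), /l/ (alveolar lateral approximant), /ʒ/ (voiced postalveolar fricative), /dz/ (voiced alveolar affricate), /b/ (voiced bilabial stop), /ʐ/ (voiced retroflex fricative) satisfy every feature; every other segment in the inventory fails at least one.

dʒ, l, ʒ, dz, b, ʐ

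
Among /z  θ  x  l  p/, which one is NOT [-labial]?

p

/x, l, z, θ/ are all [-labial]; /p/ (voiceless bilabial stop) is [+labial].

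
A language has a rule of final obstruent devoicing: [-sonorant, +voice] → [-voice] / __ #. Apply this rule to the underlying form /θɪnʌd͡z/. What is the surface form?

Only the final segment /d͡z/ is both word-final and matches the structural description. It is a voiced alveolar affricate, so [-sonorant, +voice] holds; changing it to [-voice] with all other features held fixed yields /t͡s/ (voiceless alveolar affricate). No other segment meets both the structural description and the environment, so the output is [θɪnʌt͡s].

[θɪnʌt͡s]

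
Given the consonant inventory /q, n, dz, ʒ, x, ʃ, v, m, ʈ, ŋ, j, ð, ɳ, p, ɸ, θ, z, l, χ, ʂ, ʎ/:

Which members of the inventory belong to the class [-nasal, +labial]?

Checking each segment against [-nasal], [+labial]: /v/ (voiced labiodental fricative), /p/ (voiceless bilabial stop), /ɸ/ (voiceless bilabial fricative) satisfy every feature; every other segment in the inventory fails at least one.

v, p, ɸ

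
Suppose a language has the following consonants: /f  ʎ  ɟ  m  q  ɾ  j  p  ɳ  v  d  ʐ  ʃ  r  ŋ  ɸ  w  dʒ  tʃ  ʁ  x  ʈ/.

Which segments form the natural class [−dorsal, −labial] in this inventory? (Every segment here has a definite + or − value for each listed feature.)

Eliminate segments failing any feature: /f, m, p, v, ɸ/ are [+labial]; /ʎ, ɟ, q, j, ŋ, w, ʁ, x/ are [+dorsal]. The remaining /ɾ, ɳ, d, ʐ, ʃ, r, dʒ, tʃ, ʈ/ satisfy [−dorsal], [−labial].

ɾ, ɳ, d, ʐ, ʃ, r, dʒ, tʃ, ʈ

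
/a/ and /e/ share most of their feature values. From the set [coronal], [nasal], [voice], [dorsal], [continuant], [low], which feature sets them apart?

[low]

/a/ (low unrounded vowel) and /e/ (mid front unrounded tense vowel) agree on [-coronal], [-nasal], [+voice], [+dorsal], [+continuant]. They differ on [low] (/a/ [+], /e/ [-]).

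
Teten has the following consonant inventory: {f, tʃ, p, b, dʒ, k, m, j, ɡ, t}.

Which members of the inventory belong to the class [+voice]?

The [+voice] segments here are /b, dʒ, m, j, ɡ/; the remaining /f, tʃ, p, k, t/ are [-voice].

b, dʒ, m, j, ɡ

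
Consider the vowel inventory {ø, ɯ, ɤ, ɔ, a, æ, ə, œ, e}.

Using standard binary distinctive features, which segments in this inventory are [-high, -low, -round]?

The [-high] segments are /ø, ɤ, ɔ, a, æ, ə, œ, e/.
Of those, [-low] gives /ø, ɤ, ɔ, ə, œ, e/.
Within that set, [-round] leaves /ɤ, ə, e/.

ɤ, ə, e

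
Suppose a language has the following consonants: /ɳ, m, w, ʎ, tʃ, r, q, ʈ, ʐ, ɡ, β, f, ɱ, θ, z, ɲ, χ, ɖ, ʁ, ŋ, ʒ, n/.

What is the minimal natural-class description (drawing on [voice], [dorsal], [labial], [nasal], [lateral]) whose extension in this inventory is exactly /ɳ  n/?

Every target segment is [+nasal], [−labial], [−dorsal]; each remaining inventory member fails at least one of these. Each conjunct is needed — [−labial, −dorsal] alone would also admit /tʃ, r, ʈ, ʐ, …/; [+nasal, −dorsal] alone would also admit /m, ɱ/; [+nasal, −labial] alone would also admit /ɲ, ŋ/ — and no other combination of two listed features has exactly this extension, so three is the minimum.

[+nasal, −labial, −dorsal]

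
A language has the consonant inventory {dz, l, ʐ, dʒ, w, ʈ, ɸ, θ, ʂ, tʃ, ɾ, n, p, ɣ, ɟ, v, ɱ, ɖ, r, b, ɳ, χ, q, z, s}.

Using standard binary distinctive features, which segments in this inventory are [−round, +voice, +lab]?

v, ɱ, b

First, the [−round] segments are /dz, l, ʐ, dʒ, ʈ, ɸ, θ, ʂ, tʃ, ɾ, n, p, ɣ, ɟ, v, ɱ, ɖ, r, b, ɳ, χ, q, z, s/.
Then [+voice] gives /dz, l, ʐ, dʒ, ɾ, n, ɣ, ɟ, v, ɱ, ɖ, r, b, ɳ, z/.
Among these, [+labial] leaves /v, ɱ, b/.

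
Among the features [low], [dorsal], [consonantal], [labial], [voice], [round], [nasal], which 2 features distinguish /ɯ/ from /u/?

/ɯ/ (high back unrounded vowel) and /u/ (high back rounded tense vowel) agree on [-low], [+dorsal], [-consonantal], [+voice], [-nasal]. They differ on [labial] (/ɯ/ [-], /u/ [+]), [round] (/ɯ/ [-], /u/ [+]).

[labial], [round]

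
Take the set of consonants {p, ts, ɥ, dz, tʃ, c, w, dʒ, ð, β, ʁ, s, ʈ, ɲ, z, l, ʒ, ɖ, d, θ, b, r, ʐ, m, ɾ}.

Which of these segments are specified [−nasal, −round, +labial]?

p, β, b

Eliminate segments failing any feature: /ts, dz, tʃ, c, dʒ, ð, ʁ, s, ʈ, z, l, ʒ, ɖ, d, θ, r, ʐ, ɾ/ are [−labial]; /ɥ, w/ are [+round]; /ɲ, m/ are [+nasal]. The remaining /p, β, b/ satisfy [−nasal], [−round], [+labial].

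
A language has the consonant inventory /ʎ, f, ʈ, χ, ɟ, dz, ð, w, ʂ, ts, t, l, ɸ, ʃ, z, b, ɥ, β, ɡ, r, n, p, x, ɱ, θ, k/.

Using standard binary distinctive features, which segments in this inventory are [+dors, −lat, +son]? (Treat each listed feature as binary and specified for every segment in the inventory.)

Checking each segment against [+dorsal], [−lateral], [+sonorant]: /w/ (labial-velar glide), /ɥ/ (labial-palatal glide) satisfy every feature; every other segment in the inventory fails at least one.

w, ɥ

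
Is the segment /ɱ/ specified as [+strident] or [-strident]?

/ɱ/ is the labiodental nasal, hence [-strident].

[-strident]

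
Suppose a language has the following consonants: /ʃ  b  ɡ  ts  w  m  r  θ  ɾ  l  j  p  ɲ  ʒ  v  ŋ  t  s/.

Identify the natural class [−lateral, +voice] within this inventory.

b, ɡ, w, m, r, ɾ, j, ɲ, ʒ, v, ŋ

The [−lateral] segments are /ʃ, b, ɡ, ts, w, m, r, θ, ɾ, j, p, ɲ, ʒ, v, ŋ, t, s/.
Of those, [+voice] leaves /b, ɡ, w, m, r, ɾ, j, ɲ, ʒ, v, ŋ/.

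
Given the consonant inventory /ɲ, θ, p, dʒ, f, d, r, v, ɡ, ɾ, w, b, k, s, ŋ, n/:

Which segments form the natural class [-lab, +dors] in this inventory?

Checking each segment against [-labial], [+dorsal]: /ɲ/ (palatal nasal), /ɡ/ (voiced velar stop), /k/ (voiceless velar stop), /ŋ/ (velar nasal) satisfy every feature; every other segment in the inventory fails at least one.

ɲ, ɡ, k, ŋ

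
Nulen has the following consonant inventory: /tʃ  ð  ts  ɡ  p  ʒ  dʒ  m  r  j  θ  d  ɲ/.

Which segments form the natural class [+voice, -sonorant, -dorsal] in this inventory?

Checking each segment against [+voice], [-sonorant], [-dorsal]: /ð/ (voiced dental fricative), /ʒ/ (voiced postalveolar fricative), /dʒ/ (voiced postalveolar affricate), /d/ (voiced alveolar stop) satisfy every feature; every other segment in the inventory fails at least one.

ð, ʒ, dʒ, d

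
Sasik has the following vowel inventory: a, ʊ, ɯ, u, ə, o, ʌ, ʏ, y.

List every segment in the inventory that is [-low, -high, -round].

ə, ʌ

Among the inventory, the [-low] segments are /ʊ, ɯ, u, ə, o, ʌ, ʏ, y/.
Within that set, [-high] gives /ə, o, ʌ/.
Then [-round] leaves /ə, ʌ/.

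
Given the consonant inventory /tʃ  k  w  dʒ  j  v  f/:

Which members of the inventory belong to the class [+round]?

The feature [round] marks segments produced with lip rounding. In this inventory /w/ has that property, so it is [+round]; /tʃ, k, dʒ, j, v, f/ are [−round].

w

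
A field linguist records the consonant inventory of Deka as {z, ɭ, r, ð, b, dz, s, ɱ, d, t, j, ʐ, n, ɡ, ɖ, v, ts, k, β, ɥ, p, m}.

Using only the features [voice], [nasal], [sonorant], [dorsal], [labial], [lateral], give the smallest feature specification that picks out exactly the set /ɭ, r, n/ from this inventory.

[+sonorant, -labial, -dorsal]

The class [+sonorant], [-labial], [-dorsal] has exactly /ɭ, r, n/ as its extension in this inventory. No smaller conjunction from the listed features achieves this: [-labial, -dorsal] alone would also admit /z, ð, dz, s, …/; [+sonorant, -dorsal] alone would also admit /ɱ, m/; [+sonorant, -labial] alone would also admit /j/; and checking the remaining two-feature bundles turns up none with this extension.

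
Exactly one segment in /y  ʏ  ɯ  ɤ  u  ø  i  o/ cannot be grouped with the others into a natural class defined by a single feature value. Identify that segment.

ʏ

/ɤ, i, u, o, ø, ɯ, y/ are all [+tense], but /ʏ/ (high front rounded lax vowel) is [-tense]. No other single segment can be removed to leave a set sharing one feature value that the removed segment lacks, so /ʏ/ is the odd one out.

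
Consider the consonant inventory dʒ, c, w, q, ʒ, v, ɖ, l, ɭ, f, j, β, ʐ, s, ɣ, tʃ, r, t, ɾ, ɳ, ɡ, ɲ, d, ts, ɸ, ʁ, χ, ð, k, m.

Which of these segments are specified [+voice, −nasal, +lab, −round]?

Checking each segment against [+voice], [−nasal], [+labial], [−round]: /v/ (voiced labiodental fricative), /β/ (voiced bilabial fricative) satisfy every feature; every other segment in the inventory fails at least one.

v, β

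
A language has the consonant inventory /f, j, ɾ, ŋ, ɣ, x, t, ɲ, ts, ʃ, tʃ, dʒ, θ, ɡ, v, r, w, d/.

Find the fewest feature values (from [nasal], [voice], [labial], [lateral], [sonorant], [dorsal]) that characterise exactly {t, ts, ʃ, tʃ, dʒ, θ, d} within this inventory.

The class [-sonorant], [-labial], [-dorsal] has exactly /t, ts, ʃ, tʃ, dʒ, θ, d/ as its extension in this inventory. No smaller conjunction from the listed features achieves this: [-labial, -dorsal] alone would also admit /ɾ, r/; [-sonorant, -dorsal] alone would also admit /f, v/; [-sonorant, -labial] alone would also admit /ɣ, x, ɡ/; and checking the remaining two-feature bundles turns up none with this extension.

[-sonorant, -labial, -dorsal]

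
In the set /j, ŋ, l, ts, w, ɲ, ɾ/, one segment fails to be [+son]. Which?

Every segment except /ts/ is [+sonorant]. /ts/ (voiceless alveolar affricate) is [-sonorant], so it is the exception.

ts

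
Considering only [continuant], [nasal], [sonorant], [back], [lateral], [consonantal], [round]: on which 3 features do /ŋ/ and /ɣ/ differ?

[sonorant], [nasal], [continuant]

The two segments share [+back], [-lateral], [+consonantal], [-round]. The only features from the list on which they differ: /ŋ/ is [+sonorant] while /ɣ/ is [-sonorant]; /ŋ/ is [+nasal] while /ɣ/ is [-nasal]; /ŋ/ is [-continuant] while /ɣ/ is [+continuant].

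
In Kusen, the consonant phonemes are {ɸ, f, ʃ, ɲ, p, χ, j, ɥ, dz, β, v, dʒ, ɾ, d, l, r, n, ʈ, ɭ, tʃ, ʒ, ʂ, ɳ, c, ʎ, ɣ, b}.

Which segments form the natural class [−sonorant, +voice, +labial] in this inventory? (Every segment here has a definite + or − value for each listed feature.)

β, v, b

Eliminate segments failing any feature: /ɸ, f, ʃ, p, χ, ʈ, tʃ, ʂ, c/ are [−voice]; /ɲ, j, ɥ, ɾ, l, r, n, ɭ, ɳ, ʎ/ are [+sonorant]; /dz, dʒ, d, ʒ, ɣ/ are [−labial]. The remaining /β, v, b/ satisfy [−sonorant], [+voice], [+labial].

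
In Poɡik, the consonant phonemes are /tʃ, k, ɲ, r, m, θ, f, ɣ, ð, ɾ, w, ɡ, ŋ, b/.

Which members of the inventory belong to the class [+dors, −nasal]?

Checking each segment against [+dorsal], [−nasal]: /k/ (voiceless velar stop), /ɣ/ (voiced velar fricative), /w/ (labial-velar glide), /ɡ/ (voiced velar stop) satisfy every feature; every other segment in the inventory fails at least one.

k, ɣ, w, ɡ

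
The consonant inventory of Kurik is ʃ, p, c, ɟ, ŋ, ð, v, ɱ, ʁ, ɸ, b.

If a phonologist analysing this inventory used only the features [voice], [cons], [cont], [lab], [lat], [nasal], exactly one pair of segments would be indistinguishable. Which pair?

ʁ, ð

/ʁ/ (voiced uvular fricative) and /ð/ (voiced dental fricative) are both [+voice], [+consonantal], [+continuant], [-labial], [-lateral], [-nasal], so none of the listed features separates them. (They do differ in [coronal] and [dorsal], which are not among the given features.) Every other pair in the inventory differs on at least one listed feature.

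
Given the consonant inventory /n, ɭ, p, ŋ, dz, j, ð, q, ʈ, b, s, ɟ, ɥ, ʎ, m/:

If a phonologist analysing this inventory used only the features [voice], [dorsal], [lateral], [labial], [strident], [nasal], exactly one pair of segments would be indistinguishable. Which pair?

On the given features, /ɟ/ and /j/ have an identical profile: [+voice], [+dorsal], [−lateral], [−labial], [−strident], [−nasal]. No other two segments in the inventory coincide on all 6 features. (They do differ in [sonorant] and [continuant], which are not among the given features.)

ɟ, j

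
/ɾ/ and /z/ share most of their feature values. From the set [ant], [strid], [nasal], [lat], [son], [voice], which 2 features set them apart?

[sonorant], [strident]

The two segments share [+anterior], [−nasal], [−lateral], [+voice]. The only features from the list on which they differ: /ɾ/ is [+sonorant] while /z/ is [−sonorant]; /ɾ/ is [−strident] while /z/ is [+strident].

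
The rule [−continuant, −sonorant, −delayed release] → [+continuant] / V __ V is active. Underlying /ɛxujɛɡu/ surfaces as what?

Only /ɡ/ occurs between two vowels (/ɛ/ __ /u/) and matches the structural description. It is a voiced velar stop, so [−continuant, −sonorant, −delayed release] holds; changing it to [+continuant] with all other features held fixed yields /ɣ/ (voiced velar fricative). No other segment meets both the structural description and the environment, so the output is [ɛxujɛɣu].

[ɛxujɛɣu]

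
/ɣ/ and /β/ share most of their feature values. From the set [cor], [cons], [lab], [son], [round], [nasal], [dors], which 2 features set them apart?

/ɣ/ is the voiced velar fricative and /β/ is the voiced bilabial fricative. Both are [-coronal], [+consonantal], [-sonorant], [-round], [-nasal]. /ɣ/ is [-labial] while /β/ is [+labial]; /ɣ/ is [+dorsal] while /β/ is [-dorsal], so the distinguishing features are [labial], [dorsal].

[labial], [dorsal]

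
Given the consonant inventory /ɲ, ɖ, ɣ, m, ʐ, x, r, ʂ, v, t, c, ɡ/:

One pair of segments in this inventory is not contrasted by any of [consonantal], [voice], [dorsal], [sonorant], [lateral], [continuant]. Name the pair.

v, ʐ

On the given features, /v/ and /ʐ/ have an identical profile: [+consonantal], [+voice], [−dorsal], [−sonorant], [−lateral], [+continuant]. No other two segments in the inventory coincide on all 6 features. (They do differ in [labial] and [coronal], which are not among the given features.)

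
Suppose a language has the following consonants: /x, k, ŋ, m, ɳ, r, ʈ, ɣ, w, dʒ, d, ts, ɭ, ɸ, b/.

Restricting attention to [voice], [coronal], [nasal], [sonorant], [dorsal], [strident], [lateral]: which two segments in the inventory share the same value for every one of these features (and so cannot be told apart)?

Both /x/ and /k/ are [−voice], [−coronal], [−nasal], [−sonorant], [+dorsal], [−strident], [−lateral]. Since the list omits [continuant] — which does distinguish the voiceless velar fricative from the voiceless velar stop — this pair collapses; all other pairs remain distinct.

x, k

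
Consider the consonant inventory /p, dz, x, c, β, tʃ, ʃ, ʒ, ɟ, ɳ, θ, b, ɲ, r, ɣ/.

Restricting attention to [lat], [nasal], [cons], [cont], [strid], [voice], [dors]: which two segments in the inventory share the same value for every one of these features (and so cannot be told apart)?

On the given features, /r/ and /β/ have an identical profile: [-lateral], [-nasal], [+consonantal], [+continuant], [-strident], [+voice], [-dorsal]. No other two segments in the inventory coincide on all 7 features. (They do differ in [sonorant], [labial] and [coronal], which are not among the given features.)

r, β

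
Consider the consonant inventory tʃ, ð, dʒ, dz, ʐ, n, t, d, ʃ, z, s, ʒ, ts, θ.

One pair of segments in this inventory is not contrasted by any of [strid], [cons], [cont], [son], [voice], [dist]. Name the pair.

ʐ, z

Both /ʐ/ and /z/ are [+strident], [+consonantal], [+continuant], [−sonorant], [+voice], [−distributed]. Since the list omits [anterior] — which does distinguish the voiced retroflex fricative from the voiced alveolar fricative — this pair collapses; all other pairs remain distinct.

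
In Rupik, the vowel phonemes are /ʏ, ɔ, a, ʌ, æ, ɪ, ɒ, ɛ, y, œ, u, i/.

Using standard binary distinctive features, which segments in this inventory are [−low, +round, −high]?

Checking each segment against [−low], [+round], [−high]: /ɔ/ (mid back rounded lax vowel), /œ/ (mid front rounded lax vowel) satisfy every feature; every other segment in the inventory fails at least one.

ɔ, œ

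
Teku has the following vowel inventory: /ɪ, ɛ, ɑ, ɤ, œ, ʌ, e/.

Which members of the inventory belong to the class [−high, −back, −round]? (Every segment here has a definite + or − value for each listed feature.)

ɛ, e

Checking each segment against [−high], [−back], [−round]: /ɛ/ (mid front unrounded lax vowel), /e/ (mid front unrounded tense vowel) satisfy every feature; every other segment in the inventory fails at least one.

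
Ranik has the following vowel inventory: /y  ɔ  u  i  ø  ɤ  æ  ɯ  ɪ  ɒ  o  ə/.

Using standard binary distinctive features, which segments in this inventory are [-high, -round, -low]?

Checking each segment against [-high], [-round], [-low]: /ɤ/ (mid back unrounded tense vowel), /ə/ (mid central vowel (schwa)) satisfy every feature; every other segment in the inventory fails at least one.

ɤ, ə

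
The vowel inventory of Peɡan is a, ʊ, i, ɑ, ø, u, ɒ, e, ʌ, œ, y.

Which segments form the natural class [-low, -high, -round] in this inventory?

Checking each segment against [-low], [-high], [-round]: /e/ (mid front unrounded tense vowel), /ʌ/ (mid back unrounded lax vowel) satisfy every feature; every other segment in the inventory fails at least one.

e, ʌ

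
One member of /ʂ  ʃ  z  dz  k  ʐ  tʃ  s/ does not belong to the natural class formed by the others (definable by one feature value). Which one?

[strident] (equivalently [coronal], [dorsal]) groups all but one: /ʐ, tʃ, dz, ʃ, s, z, ʂ/ share [+strident] while /k/ (voiceless velar stop) alone is [−strident]. Removing any other segment would not leave a single-feature class that excludes it.

k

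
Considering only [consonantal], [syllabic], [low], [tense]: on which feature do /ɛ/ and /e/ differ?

[tense]

/ɛ/ (mid front unrounded lax vowel) and /e/ (mid front unrounded tense vowel) agree on [−consonantal], [+syllabic], [−low]. They differ on [tense] (/ɛ/ [−], /e/ [+]).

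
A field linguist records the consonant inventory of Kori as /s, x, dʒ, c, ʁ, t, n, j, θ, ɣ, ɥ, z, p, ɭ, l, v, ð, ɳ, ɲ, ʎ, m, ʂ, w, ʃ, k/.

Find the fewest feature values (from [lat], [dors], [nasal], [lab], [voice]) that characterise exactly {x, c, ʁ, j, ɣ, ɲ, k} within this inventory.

[-lat, -lab, +dors]

Every target segment is [-lateral], [-labial], [+dorsal]; each remaining inventory member fails at least one of these. Each conjunct is needed — [-labial, +dorsal] alone would also admit /ʎ/; [-lateral, +dorsal] alone would also admit /ɥ, w/; [-lateral, -labial] alone would also admit /s, dʒ, t, n, …/ — and no other combination of two listed features has exactly this extension, so three is the minimum.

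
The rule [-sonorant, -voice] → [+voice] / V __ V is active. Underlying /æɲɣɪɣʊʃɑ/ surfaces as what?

/ʃ/ satisfies [-sonorant, -voice] and sits in V __ V. The [+voice] counterpart of the voiceless postalveolar fricative is /ʒ/. Other segments in /æɲɣɪɣʊʃɑ/ either fail the structural description or are not in the environment, so the surface form is [æɲɣɪɣʊʒɑ].

[æɲɣɪɣʊʒɑ]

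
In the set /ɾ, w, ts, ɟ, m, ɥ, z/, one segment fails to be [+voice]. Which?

ts

/ts/ is the voiceless alveolar affricate, which is [-voice]; the rest — /ɟ, w, ɥ, m, ɾ, z/ — are [+voice].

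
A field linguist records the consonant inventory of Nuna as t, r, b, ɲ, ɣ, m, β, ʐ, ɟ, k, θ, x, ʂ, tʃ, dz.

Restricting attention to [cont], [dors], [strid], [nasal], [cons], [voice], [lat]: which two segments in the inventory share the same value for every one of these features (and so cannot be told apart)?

/β/ (voiced bilabial fricative) and /r/ (alveolar trill) are both [+continuant], [−dorsal], [−strident], [−nasal], [+consonantal], [+voice], [−lateral], so none of the listed features separates them. (They do differ in [sonorant], [labial] and [coronal], which are not among the given features.) Every other pair in the inventory differs on at least one listed feature.

β, r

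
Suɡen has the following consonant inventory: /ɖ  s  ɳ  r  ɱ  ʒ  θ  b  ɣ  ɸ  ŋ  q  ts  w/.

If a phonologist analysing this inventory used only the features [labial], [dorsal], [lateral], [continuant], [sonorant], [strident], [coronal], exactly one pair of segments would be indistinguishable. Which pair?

/ʒ/ (voiced postalveolar fricative) and /s/ (voiceless alveolar fricative) are both [−labial], [−dorsal], [−lateral], [+continuant], [−sonorant], [+strident], [+coronal], so none of the listed features separates them. (They do differ in [voice], [anterior] and [distributed], which are not among the given features.) Every other pair in the inventory differs on at least one listed feature.

ʒ, s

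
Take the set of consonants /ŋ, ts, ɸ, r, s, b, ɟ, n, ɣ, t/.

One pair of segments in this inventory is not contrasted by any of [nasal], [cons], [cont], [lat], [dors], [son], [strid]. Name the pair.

b, t

Both /b/ and /t/ are [−nasal], [+consonantal], [−continuant], [−lateral], [−dorsal], [−sonorant], [−strident]. Since the list omits [voice], [labial] and [coronal] — which do distinguish the voiced bilabial stop from the voiceless alveolar stop — this pair collapses; all other pairs remain distinct.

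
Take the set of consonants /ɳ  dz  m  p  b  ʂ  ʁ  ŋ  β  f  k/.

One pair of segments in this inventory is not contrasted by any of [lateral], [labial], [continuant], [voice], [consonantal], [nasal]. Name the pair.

ɳ, ŋ

Both /ɳ/ and /ŋ/ are [−lateral], [−labial], [−continuant], [+voice], [+consonantal], [+nasal]. Since the list omits [coronal] and [dorsal] — which do distinguish the retroflex nasal from the velar nasal — this pair collapses; all other pairs remain distinct.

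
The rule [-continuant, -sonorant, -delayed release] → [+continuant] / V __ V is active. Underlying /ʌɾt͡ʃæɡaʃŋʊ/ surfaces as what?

[ʌɾt͡ʃæɣaʃŋʊ]

Only /ɡ/ occurs between two vowels (/æ/ __ /a/) and matches the structural description. It is a voiced velar stop, so [-continuant, -sonorant, -delayed release] holds; changing it to [+continuant] with all other features held fixed yields /ɣ/ (voiced velar fricative). No other segment meets both the structural description and the environment, so the output is [ʌɾt͡ʃæɣaʃŋʊ].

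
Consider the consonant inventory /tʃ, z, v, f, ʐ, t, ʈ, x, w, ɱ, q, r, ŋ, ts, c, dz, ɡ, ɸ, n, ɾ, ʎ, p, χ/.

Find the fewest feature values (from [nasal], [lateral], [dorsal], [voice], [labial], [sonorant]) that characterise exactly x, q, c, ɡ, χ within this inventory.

The class [−sonorant], [+dorsal] has exactly /x, q, c, ɡ, χ/ as its extension in this inventory. No smaller conjunction from the listed features achieves this: [+dorsal] alone would also admit /w, ŋ, ʎ/; [−sonorant] alone would also admit /tʃ, z, v, f, …/; and checking the remaining single features turns up none with this extension.

[−sonorant, +dorsal]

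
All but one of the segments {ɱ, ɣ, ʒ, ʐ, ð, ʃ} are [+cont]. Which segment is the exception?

/ɱ/ is the labiodental nasal, which is [−continuant]; the rest — /ʐ, ð, ʒ, ɣ, ʃ/ — are [+continuant].

ɱ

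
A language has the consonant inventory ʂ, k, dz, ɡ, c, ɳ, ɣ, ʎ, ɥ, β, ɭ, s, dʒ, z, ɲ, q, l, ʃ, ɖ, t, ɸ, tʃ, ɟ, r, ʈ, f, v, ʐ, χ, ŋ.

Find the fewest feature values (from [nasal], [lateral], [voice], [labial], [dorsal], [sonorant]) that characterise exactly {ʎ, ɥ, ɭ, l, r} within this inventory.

The class [+sonorant], [−nasal] has exactly /ʎ, ɥ, ɭ, l, r/ as its extension in this inventory. No smaller conjunction from the listed features achieves this: [−nasal] alone would also admit /ʂ, k, dz, ɡ, …/; [+sonorant] alone would also admit /ɳ, ɲ, ŋ/; and checking the remaining single features turns up none with this extension.

[+sonorant, −nasal]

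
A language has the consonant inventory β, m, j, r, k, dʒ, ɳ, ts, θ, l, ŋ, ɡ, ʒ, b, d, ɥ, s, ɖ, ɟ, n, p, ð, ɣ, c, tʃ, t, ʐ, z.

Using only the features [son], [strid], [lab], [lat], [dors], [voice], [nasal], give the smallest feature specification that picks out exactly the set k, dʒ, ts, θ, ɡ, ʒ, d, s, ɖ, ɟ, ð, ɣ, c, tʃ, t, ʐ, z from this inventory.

[-son, -lab]

/k, dʒ, ts, θ, ɡ, ʒ, d, s, ɖ, ɟ, ð, ɣ, c, tʃ, t, ʐ, z/ are all [-sonorant], [-labial], and no other segment in the inventory matches both values. Dropping any one of them over-generates: [-labial] alone would also admit /j, r, ɳ, l, …/; [-sonorant] alone would also admit /β, b, p/. No other single listed feature picks out exactly this set either, so fewer than two features will not do.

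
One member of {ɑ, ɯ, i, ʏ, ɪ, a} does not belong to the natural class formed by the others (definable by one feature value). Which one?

The remaining segments after removing /ʏ/ share [-round]; /ʏ/ (high front rounded lax vowel) is [+round]. For every other candidate removal, the leftover set fails to share any single feature value that the removed segment lacks.

ʏ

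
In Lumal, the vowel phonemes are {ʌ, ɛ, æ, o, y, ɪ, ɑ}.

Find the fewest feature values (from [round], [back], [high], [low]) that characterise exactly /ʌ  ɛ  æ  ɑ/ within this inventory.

[−high, −round]

The class [−high], [−round] has exactly /ʌ, ɛ, æ, ɑ/ as its extension in this inventory. No smaller conjunction from the listed features achieves this: [−round] alone would also admit /ɪ/; [−high] alone would also admit /o/; and checking the remaining single features turns up none with this extension.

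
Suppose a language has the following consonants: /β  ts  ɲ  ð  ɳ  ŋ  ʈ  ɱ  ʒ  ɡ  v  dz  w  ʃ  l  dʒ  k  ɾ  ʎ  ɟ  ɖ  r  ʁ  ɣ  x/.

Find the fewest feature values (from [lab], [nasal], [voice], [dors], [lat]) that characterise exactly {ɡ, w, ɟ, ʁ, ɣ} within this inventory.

[+voice, -nasal, -lat, +dors]

/ɡ, w, ɟ, ʁ, ɣ/ are all [+voice], [-nasal], [-lateral], [+dorsal], and no other segment in the inventory matches all four values. Dropping any one of them over-generates: [-nasal, -lateral, +dorsal] alone would also admit /k, x/; [+voice, -lateral, +dorsal] alone would also admit /ɲ, ŋ/; [+voice, -nasal, +dorsal] alone would also admit /ʎ/; [+voice, -nasal, -lateral] alone would also admit /β, ð, ʒ, v, …/. No other combination of three listed features picks out exactly this set either, so fewer than four features will not do.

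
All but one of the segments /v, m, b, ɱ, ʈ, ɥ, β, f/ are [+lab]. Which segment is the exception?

ʈ

/b, m, β, ɥ, f, ɱ, v/ are all [+labial]; /ʈ/ (voiceless retroflex stop) is [-labial].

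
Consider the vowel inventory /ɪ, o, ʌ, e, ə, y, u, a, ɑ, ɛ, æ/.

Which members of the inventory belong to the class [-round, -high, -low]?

Checking each segment against [-round], [-high], [-low]: /ʌ/ (mid back unrounded lax vowel), /e/ (mid front unrounded tense vowel), /ə/ (mid central vowel (schwa)), /ɛ/ (mid front unrounded lax vowel) satisfy every feature; every other segment in the inventory fails at least one.

ʌ, e, ə, ɛ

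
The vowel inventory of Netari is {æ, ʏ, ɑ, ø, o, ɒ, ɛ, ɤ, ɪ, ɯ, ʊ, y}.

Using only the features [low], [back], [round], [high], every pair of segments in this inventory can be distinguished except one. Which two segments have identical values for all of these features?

On the given features, /ʏ/ and /y/ have an identical profile: [−low], [−back], [+round], [+high]. No other two segments in the inventory coincide on all 4 features. (They do differ in [tense], which is not among the given features.)

ʏ, y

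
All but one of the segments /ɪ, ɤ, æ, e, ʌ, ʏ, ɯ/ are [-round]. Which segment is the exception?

/ɤ, ɯ, ʌ, e, æ, ɪ/ are all [-round]; /ʏ/ (high front rounded lax vowel) is [+round].

ʏ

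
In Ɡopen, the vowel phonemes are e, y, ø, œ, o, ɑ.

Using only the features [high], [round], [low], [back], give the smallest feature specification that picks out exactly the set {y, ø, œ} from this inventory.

[-back, +round]

Every target segment is [-back], [+round]; each remaining inventory member fails at least one of these. Each conjunct is needed — [+round] alone would also admit /o/; [-back] alone would also admit /e/ — and no other single listed feature has exactly this extension, so two is the minimum.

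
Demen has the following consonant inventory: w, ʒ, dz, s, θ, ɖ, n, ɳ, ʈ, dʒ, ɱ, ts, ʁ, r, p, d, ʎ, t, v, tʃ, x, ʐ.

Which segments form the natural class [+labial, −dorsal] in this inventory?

ɱ, p, v

Eliminate segments failing any feature: /w/ is [+dorsal]; /ʒ, dz, s, θ, ɖ, n, ɳ, ʈ, dʒ, ts, ʁ, r, d, ʎ, t, tʃ, x, ʐ/ are [−labial]. The remaining /ɱ, p, v/ satisfy [+labial], [−dorsal].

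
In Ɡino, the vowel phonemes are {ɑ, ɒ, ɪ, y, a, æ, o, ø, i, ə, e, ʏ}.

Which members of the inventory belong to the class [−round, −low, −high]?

ə, e

Checking each segment against [−round], [−low], [−high]: /ə/ (mid central vowel (schwa)), /e/ (mid front unrounded tense vowel) satisfy every feature; every other segment in the inventory fails at least one.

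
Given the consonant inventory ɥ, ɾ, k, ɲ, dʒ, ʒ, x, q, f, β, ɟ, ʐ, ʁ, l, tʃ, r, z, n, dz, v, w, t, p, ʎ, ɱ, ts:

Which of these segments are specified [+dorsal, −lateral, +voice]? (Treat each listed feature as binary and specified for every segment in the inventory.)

ɥ, ɲ, ɟ, ʁ, w

Eliminate segments failing any feature: /ɾ, dʒ, ʒ, f, β, ʐ, l, tʃ, r, z, n, dz, v, t, p, ɱ, ts/ are [−dorsal]; /k, x, q/ are [−voice]; /ʎ/ is [+lateral]. The remaining /ɥ, ɲ, ɟ, ʁ, w/ satisfy [+dorsal], [−lateral], [+voice].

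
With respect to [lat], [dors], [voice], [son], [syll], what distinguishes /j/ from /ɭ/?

/j/ is the palatal glide and /ɭ/ is the retroflex lateral approximant. Both are [+voice], [+sonorant], [-syllabic]. /j/ is [-lateral] while /ɭ/ is [+lateral]; /j/ is [+dorsal] while /ɭ/ is [-dorsal], so the distinguishing features are [lateral], [dorsal].

[lateral], [dorsal]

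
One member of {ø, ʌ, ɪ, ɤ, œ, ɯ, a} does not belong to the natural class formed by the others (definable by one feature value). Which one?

The remaining segments after removing /a/ share [−low]; /a/ (low unrounded vowel) is [+low]. For every other candidate removal, the leftover set fails to share any single feature value that the removed segment lacks.

a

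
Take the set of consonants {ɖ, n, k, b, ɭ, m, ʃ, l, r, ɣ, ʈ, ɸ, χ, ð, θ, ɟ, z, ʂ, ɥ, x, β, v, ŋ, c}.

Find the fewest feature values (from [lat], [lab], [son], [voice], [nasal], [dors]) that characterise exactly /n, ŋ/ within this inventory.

[+nasal, −lab]

/n, ŋ/ are all [+nasal], [−labial], and no other segment in the inventory matches both values. Dropping any one of them over-generates: [−labial] alone would also admit /ɖ, k, ɭ, ʃ, …/; [+nasal] alone would also admit /m/. No other single listed feature picks out exactly this set either, so fewer than two features will not do.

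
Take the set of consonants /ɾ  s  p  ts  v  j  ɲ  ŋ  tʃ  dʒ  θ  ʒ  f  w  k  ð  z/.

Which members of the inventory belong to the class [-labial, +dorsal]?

j, ɲ, ŋ, k

The [-labial] segments are /ɾ, s, ts, j, ɲ, ŋ, tʃ, dʒ, θ, ʒ, k, ð, z/.
Then [+dorsal] leaves /j, ɲ, ŋ, k/.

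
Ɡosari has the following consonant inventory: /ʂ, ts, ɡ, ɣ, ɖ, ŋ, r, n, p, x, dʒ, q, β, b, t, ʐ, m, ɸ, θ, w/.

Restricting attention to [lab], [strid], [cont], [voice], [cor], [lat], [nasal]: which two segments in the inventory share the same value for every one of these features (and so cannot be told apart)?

On the given features, /w/ and /β/ have an identical profile: [+labial], [−strident], [+continuant], [+voice], [−coronal], [−lateral], [−nasal]. No other two segments in the inventory coincide on all 7 features. (They do differ in [sonorant], [round] and [dorsal], which are not among the given features.)

w, β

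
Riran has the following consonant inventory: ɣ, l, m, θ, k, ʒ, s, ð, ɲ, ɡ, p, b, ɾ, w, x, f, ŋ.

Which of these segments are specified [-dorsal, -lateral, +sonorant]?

m, ɾ

Eliminate segments failing any feature: /ɣ, k, ɲ, ɡ, w, x, ŋ/ are [+dorsal]; /l/ is [+lateral]; /θ, ʒ, s, ð, p, b, f/ are [-sonorant]. The remaining /m, ɾ/ satisfy [-dorsal], [-lateral], [+sonorant].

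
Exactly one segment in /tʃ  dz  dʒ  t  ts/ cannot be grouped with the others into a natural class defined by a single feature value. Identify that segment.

[delayed release] (equivalently [strident]) groups all but one: /dz, dʒ, tʃ, ts/ share [+delayed release] while /t/ (voiceless alveolar stop) alone is [−delayed release]. Removing any other segment would not leave a single-feature class that excludes it.

t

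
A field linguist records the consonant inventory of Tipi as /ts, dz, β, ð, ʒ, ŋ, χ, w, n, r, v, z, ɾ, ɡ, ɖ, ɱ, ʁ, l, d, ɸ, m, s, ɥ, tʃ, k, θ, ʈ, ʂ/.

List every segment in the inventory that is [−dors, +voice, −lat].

dz, β, ð, ʒ, n, r, v, z, ɾ, ɖ, ɱ, d, m

Eliminate segments failing any feature: /ts, ɸ, s, tʃ, θ, ʈ, ʂ/ are [−voice]; /ŋ, χ, w, ɡ, ʁ, ɥ, k/ are [+dorsal]; /l/ is [+lateral]. The remaining /dz, β, ð, ʒ, n, r, v, z, ɾ, ɖ, ɱ, d, m/ satisfy [−dorsal], [+voice], [−lateral].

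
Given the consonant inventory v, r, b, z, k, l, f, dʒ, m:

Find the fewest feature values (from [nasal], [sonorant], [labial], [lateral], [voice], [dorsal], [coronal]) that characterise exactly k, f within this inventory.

Every target segment is [-voice] and no other inventory member is, so one feature is enough.

[-voice]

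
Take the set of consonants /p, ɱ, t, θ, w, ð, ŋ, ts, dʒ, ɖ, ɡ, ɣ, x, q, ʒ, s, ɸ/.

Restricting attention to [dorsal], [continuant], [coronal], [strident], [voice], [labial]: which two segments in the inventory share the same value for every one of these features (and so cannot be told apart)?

ŋ, ɡ

Both /ŋ/ and /ɡ/ are [+dorsal], [−continuant], [−coronal], [−strident], [+voice], [−labial]. Since the list omits [sonorant] and [nasal] — which do distinguish the velar nasal from the voiced velar stop — this pair collapses; all other pairs remain distinct.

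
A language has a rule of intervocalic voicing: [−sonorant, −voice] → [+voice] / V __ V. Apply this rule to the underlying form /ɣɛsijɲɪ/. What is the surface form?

[ɣɛzijɲɪ]

The only segment in the rule's environment that also matches [−sonorant, −voice] is /s/. Applying [+voice] turns the voiceless alveolar fricative into /z/ (voiced alveolar fricative), giving [ɣɛzijɲɪ].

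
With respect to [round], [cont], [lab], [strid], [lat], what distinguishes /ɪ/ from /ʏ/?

/ɪ/ is the high front unrounded lax vowel and /ʏ/ is the high front rounded lax vowel. Both are [+continuant], [−strident], [−lateral]. /ɪ/ is [−labial] while /ʏ/ is [+labial]; /ɪ/ is [−round] while /ʏ/ is [+round], so the distinguishing features are [labial], [round].

[labial], [round]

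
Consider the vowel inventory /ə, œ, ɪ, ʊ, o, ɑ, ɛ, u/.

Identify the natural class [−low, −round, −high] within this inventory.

ə, ɛ

The [−low] segments are /ə, œ, ɪ, ʊ, o, ɛ, u/.
Among these, [−round] gives /ə, ɪ, ɛ/.
Of those, [−high] leaves /ə, ɛ/.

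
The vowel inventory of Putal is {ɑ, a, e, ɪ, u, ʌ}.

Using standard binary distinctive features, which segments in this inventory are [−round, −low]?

e, ɪ, ʌ

Checking each segment against [−round], [−low]: /e/ (mid front unrounded tense vowel), /ɪ/ (high front unrounded lax vowel), /ʌ/ (mid back unrounded lax vowel) satisfy every feature; every other segment in the inventory fails at least one.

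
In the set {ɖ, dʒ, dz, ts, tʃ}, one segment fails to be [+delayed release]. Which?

/dz, ts, tʃ, dʒ/ are all [+delayed release]; /ɖ/ (voiced retroflex stop) is [-delayed release].

ɖ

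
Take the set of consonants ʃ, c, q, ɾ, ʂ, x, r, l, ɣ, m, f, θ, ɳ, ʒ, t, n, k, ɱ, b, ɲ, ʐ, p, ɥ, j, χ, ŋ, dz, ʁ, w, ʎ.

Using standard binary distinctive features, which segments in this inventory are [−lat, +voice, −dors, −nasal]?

Eliminate segments failing any feature: /ʃ, c, q, ʂ, x, f, θ, t, k, p, χ/ are [−voice]; /l, ʎ/ are [+lateral]; /ɣ, ɲ, ɥ, j, ŋ, ʁ, w/ are [+dorsal]; /m, ɳ, n, ɱ/ are [+nasal]. The remaining /ɾ, r, ʒ, b, ʐ, dz/ satisfy [−lateral], [+voice], [−dorsal], [−nasal].

ɾ, r, ʒ, b, ʐ, dz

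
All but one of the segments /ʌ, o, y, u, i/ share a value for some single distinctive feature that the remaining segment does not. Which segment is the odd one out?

[tense] groups all but one: /i, o, y, u/ share [+tense] while /ʌ/ (mid back unrounded lax vowel) alone is [−tense]. Removing any other segment would not leave a single-feature class that excludes it.

ʌ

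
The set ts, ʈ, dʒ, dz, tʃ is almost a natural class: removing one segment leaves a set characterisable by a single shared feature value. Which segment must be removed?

ʈ

/dz, ts, dʒ, tʃ/ are all [+delayed release], but /ʈ/ (voiceless retroflex stop) is [−delayed release]. No other single segment can be removed to leave a set sharing one feature value that the removed segment lacks, so /ʈ/ is the odd one out.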